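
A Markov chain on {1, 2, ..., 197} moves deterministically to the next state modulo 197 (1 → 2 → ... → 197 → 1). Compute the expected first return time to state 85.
E[T_85 | X_0 = 85] = 197

The chain cycles deterministically, so starting at state 85 it returns in exactly 197 steps. Equivalently, the stationary distribution is uniform π_j = 1/197 for every state j, so by Kac's formula E[T_85] = 1/π_85 = 197.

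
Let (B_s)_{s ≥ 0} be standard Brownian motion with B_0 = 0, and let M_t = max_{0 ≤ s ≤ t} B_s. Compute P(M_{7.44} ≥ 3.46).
P(M_{7.44} ≥ 3.46) = 2·P(B_{7.44} ≥ 3.46) = 2(1 − Φ(3.46/√7.44)) ≈ 0.2046

By the reflection principle for Brownian motion, P(M_t ≥ a) = 2 · P(B_t ≥ a) for a ≥ 0. Since B_t ~ N(0, t), P(B_t ≥ 3.46) = 1 − Φ(3.46/√t) = 1 − Φ(3.46/√7.44) = 1 − Φ(1.2685). So
  P(M_{7.44} ≥ 3.46) = 2(1 − Φ(1.2685)) ≈ 0.2046.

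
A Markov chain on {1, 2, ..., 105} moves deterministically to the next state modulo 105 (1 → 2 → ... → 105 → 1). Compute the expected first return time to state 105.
E[T_105 | X_0 = 105] = 105

The chain cycles deterministically, so starting at state 105 it returns in exactly 105 steps. Equivalently, the stationary distribution is uniform π_j = 1/105 for every state j, so by Kac's formula E[T_105] = 1/π_105 = 105.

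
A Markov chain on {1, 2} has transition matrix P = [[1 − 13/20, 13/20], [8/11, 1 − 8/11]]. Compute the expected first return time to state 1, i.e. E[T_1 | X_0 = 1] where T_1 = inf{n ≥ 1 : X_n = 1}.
E[T_1 | X_0 = 1] = 1/π_1 = 303/160

For an irreducible recurrent Markov chain with stationary distribution π, E[T_i | X_0 = i] = 1/π_i (Kac's formula). Here π_1 = (8/11)/(13/20 + 8/11) = (8/11)/(303/220) = 160/303, so E[T_1 | X_0 = 1] = 1/π_1 = (13/20 + 8/11)/(8/11) = (303/220)/(8/11) = 303/160.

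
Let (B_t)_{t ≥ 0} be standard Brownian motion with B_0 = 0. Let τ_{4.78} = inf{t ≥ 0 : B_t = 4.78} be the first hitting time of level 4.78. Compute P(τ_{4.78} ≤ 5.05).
P(τ_{4.78} ≤ 5.05) = 2(1 − Φ(4.78/√5.05)) = 2(1 − Φ(2.1271)) ≈ 0.0334

By the reflection principle for standard BM, P(τ_b ≤ t) = 2 · P(B_t ≥ b). Since B_t ~ N(0, t), P(B_t ≥ 4.78) = 1 − Φ(4.78/√t) = 1 − Φ(4.78/√5.05) = 1 − Φ(2.1271) ≈ 0.01671. Doubling: P(τ_{4.78} ≤ 5.05) ≈ 2 · 0.01671 = 0.03342 ≈ 0.0334.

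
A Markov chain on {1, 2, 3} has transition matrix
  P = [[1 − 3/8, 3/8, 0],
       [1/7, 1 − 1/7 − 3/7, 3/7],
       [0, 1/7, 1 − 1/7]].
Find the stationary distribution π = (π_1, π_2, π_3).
π = (2/23, 21/92, 63/92)

This is a birth-death chain on three states, which satisfies detailed balance: π_1 · P_{12} = π_2 · P_{21} and π_2 · P_{23} = π_3 · P_{32}.
From π_1 · 3/8 = π_2 · 1/7: π_2/π_1 = (3/8)/(1/7) = 21/8.
From π_2 · 3/7 = π_3 · 1/7: π_3/π_2 = (3/7)/(1/7) = 3.
Take π_1 proportional to 1; then unnormalized π = (1, 21/8, 63/8). Normalize by dividing by the sum 23/2:
  π = (2/23, 21/92, 63/92).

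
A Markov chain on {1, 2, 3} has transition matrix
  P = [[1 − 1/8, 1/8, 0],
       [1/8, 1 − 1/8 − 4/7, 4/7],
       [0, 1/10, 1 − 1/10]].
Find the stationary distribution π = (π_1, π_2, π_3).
π = (7/54, 7/54, 20/27)

This is a birth-death chain on three states, which satisfies detailed balance: π_1 · P_{12} = π_2 · P_{21} and π_2 · P_{23} = π_3 · P_{32}.
From π_1 · 1/8 = π_2 · 1/8: π_2/π_1 = (1/8)/(1/8) = 1.
From π_2 · 4/7 = π_3 · 1/10: π_3/π_2 = (4/7)/(1/10) = 40/7.
Take π_1 proportional to 1; then unnormalized π = (1, 1, 40/7). Normalize by dividing by the sum 54/7:
  π = (7/54, 7/54, 20/27).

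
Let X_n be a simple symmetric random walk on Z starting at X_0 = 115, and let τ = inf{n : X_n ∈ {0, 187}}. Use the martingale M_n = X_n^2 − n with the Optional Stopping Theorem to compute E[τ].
E[τ] = 8280

M_n = X_n^2 − n is a martingale (since E[X_{n+1}^2 | F_n] = X_n^2 + 1). By OST (τ has finite mean in a bounded region), E[M_τ] = E[M_0] = X_0^2 − 0 = 115^2 = 13225. Also E[M_τ] = E[X_τ^2] − E[τ]. The walk exits at 0 or 187, with P(hit 187 first) = 115/187, so E[X_τ^2] = 187^2 · 115/187 + 0 = 21505. Thus E[τ] = E[X_τ^2] − E[M_τ] = 21505 − 13225 = 8280 = 115(187 − 115) = 8280.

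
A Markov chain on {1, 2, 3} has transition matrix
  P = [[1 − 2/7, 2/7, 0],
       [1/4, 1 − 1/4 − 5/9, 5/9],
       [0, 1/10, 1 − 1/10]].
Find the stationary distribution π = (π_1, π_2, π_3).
π = (63/535, 72/535, 80/107)

This is a birth-death chain on three states, which satisfies detailed balance: π_1 · P_{12} = π_2 · P_{21} and π_2 · P_{23} = π_3 · P_{32}.
From π_1 · 2/7 = π_2 · 1/4: π_2/π_1 = (2/7)/(1/4) = 8/7.
From π_2 · 5/9 = π_3 · 1/10: π_3/π_2 = (5/9)/(1/10) = 50/9.
Take π_1 proportional to 1; then unnormalized π = (1, 8/7, 400/63). Normalize by dividing by the sum 535/63:
  π = (63/535, 72/535, 80/107).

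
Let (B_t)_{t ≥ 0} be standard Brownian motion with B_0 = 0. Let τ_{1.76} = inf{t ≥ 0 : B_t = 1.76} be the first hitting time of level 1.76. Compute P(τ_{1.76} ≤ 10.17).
P(τ_{1.76} ≤ 10.17) = 2(1 − Φ(1.76/√10.17)) = 2(1 − Φ(0.5519)) ≈ 0.5810

By the reflection principle for standard BM, P(τ_b ≤ t) = 2 · P(B_t ≥ b). Since B_t ~ N(0, t), P(B_t ≥ 1.76) = 1 − Φ(1.76/√t) = 1 − Φ(1.76/√10.17) = 1 − Φ(0.5519) ≈ 0.29051. Doubling: P(τ_{1.76} ≤ 10.17) ≈ 2 · 0.29051 = 0.58102 ≈ 0.5810.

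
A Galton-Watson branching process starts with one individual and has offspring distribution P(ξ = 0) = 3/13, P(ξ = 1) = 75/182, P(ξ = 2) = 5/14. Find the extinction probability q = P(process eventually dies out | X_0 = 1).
q = 42/65

The pgf is f(s) = 3/13 + 75/182·s + 5/14·s². The extinction probability q is the smallest fixed point of f in [0, 1]. Setting s = f(s):
  5/14·s² + (75/182 − 1)·s + 3/13 = 0
  5/14·s² − (3/13 + 5/14)·s + 3/13 = 0
which factors as (s − 1)·(5/14·s − 3/13) = 0, giving roots s = 1 and s = (3/13)/(5/14) = 42/65.
Mean offspring μ = 75/182 + 2·5/14 = 205/182 > 1 (supercritical), so q < 1. The extinction probability is the smaller root: q = (3/13)/(5/14) = 42/65.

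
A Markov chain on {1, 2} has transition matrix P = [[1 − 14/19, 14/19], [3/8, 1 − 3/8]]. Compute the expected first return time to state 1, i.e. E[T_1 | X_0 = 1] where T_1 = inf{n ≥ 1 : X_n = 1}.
E[T_1 | X_0 = 1] = 1/π_1 = 169/57

For an irreducible recurrent Markov chain with stationary distribution π, E[T_i | X_0 = i] = 1/π_i (Kac's formula). Here π_1 = (3/8)/(14/19 + 3/8) = (3/8)/(169/152) = 57/169, so E[T_1 | X_0 = 1] = 1/π_1 = (14/19 + 3/8)/(3/8) = (169/152)/(3/8) = 169/57.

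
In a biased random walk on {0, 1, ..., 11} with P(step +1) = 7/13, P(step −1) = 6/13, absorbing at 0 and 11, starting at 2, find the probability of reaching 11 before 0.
P(hit 11 before 0) = (1 − (6/7)^2) / (1 − (6/7)^11) = 524596891/1614529687

Let u_k denote P(reach 11 before 0 | start at k). Boundary: u_0 = 0, u_11 = 1. Recurrence: u_k = 7/13·u_{k+1} + 6/13·u_{k-1} for 1 ≤ k ≤ 10. Try u_k = A + B·r^k with r = q/p = (6/13)/(7/13) = 6/7. Substitution satisfies the recurrence; boundary conditions give:
  u_k = (1 − r^k) / (1 − r^N) = (1 − (6/7)^2) / (1 − (6/7)^11) = 524596891/1614529687.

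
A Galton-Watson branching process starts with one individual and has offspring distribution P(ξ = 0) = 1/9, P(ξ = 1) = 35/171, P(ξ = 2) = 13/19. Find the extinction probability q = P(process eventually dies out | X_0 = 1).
q = 19/117

The pgf is f(s) = 1/9 + 35/171·s + 13/19·s². The extinction probability q is the smallest fixed point of f in [0, 1]. Setting s = f(s):
  13/19·s² + (35/171 − 1)·s + 1/9 = 0
  13/19·s² − (1/9 + 13/19)·s + 1/9 = 0
which factors as (s − 1)·(13/19·s − 1/9) = 0, giving roots s = 1 and s = (1/9)/(13/19) = 19/117.
Mean offspring μ = 35/171 + 2·13/19 = 269/171 > 1 (supercritical), so q < 1. The extinction probability is the smaller root: q = (1/9)/(13/19) = 19/117.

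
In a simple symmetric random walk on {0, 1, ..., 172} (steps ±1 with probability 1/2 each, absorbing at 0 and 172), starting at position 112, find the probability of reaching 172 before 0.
P(hit 172 before 0) = 112/172 = 28/43

Let u_k = P(hit 172 before 0 | start at k). Then u_0 = 0, u_172 = 1, and u_k = u_{k-1}/2 + u_{k+1}/2 for 1 ≤ k ≤ 171. This harmonic recurrence is solved by u_k = k/172, giving u_112 = 112/172 = 28/43.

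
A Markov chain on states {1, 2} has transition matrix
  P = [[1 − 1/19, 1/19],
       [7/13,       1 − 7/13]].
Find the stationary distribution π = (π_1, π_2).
π_1 = 133/146, π_2 = 13/146

Solve πP = π with π_1 + π_2 = 1. From πP = π: π_1 · (1 − 1/19) + π_2 · 7/13 = π_1 ⇒ π_2 · 7/13 = π_1 · 1/19 ⇒ π_2/π_1 = (1/19)/(7/13) = 13/133. Together with π_1 + π_2 = 1:
  π_1 = (7/13)/(1/19 + 7/13) = (7/13)/(146/247) = 133/146,
  π_2 = (1/19)/(1/19 + 7/13) = (1/19)/(146/247) = 13/146.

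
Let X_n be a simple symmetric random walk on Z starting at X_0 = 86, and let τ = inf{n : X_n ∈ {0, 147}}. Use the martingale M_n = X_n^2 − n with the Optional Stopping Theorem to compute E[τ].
E[τ] = 5246

M_n = X_n^2 − n is a martingale (since E[X_{n+1}^2 | F_n] = X_n^2 + 1). By OST (τ has finite mean in a bounded region), E[M_τ] = E[M_0] = X_0^2 − 0 = 86^2 = 7396. Also E[M_τ] = E[X_τ^2] − E[τ]. The walk exits at 0 or 147, with P(hit 147 first) = 86/147, so E[X_τ^2] = 147^2 · 86/147 + 0 = 12642. Thus E[τ] = E[X_τ^2] − E[M_τ] = 12642 − 7396 = 5246 = 86(147 − 86) = 5246.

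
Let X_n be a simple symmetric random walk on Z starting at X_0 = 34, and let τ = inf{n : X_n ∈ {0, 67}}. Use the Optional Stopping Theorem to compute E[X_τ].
E[X_τ] = 34

X_n is a martingale and τ is a bounded-mean stopping time (indeed τ is finite a.s. with bounded expectation since the walk is in a bounded region). By the OST, E[X_τ] = E[X_0] = 34. Equivalently: E[X_τ] = 67 · P(hit 67 first) + 0 · P(hit 0 first) = 67 · (34/67) = 34.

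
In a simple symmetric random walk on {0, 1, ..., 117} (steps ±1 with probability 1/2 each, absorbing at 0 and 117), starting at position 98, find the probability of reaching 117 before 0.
P(hit 117 before 0) = 98/117

Let u_k = P(hit 117 before 0 | start at k). Then u_0 = 0, u_117 = 1, and u_k = u_{k-1}/2 + u_{k+1}/2 for 1 ≤ k ≤ 116. This harmonic recurrence is solved by u_k = k/117, giving u_98 = 98/117.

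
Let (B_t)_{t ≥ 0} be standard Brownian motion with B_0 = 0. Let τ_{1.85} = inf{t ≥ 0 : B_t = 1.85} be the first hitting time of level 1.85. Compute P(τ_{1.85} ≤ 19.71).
P(τ_{1.85} ≤ 19.71) = 2(1 − Φ(1.85/√19.71)) = 2(1 − Φ(0.4167)) ≈ 0.6769

By the reflection principle for standard BM, P(τ_b ≤ t) = 2 · P(B_t ≥ b). Since B_t ~ N(0, t), P(B_t ≥ 1.85) = 1 − Φ(1.85/√t) = 1 − Φ(1.85/√19.71) = 1 − Φ(0.4167) ≈ 0.33845. Doubling: P(τ_{1.85} ≤ 19.71) ≈ 2 · 0.33845 = 0.67690 ≈ 0.6769.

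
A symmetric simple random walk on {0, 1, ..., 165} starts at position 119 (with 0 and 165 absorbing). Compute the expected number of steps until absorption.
E[τ | X_0 = 119] = 5474

Let v_k = E[τ | X_0 = k]. Boundary: v_0 = v_165 = 0. Recurrence: v_k = 1 + (v_{k-1} + v_{k+1})/2 for 1 ≤ k ≤ 164. The particular solution to v_k − (v_{k-1} + v_{k+1})/2 = 1 is v_k = −k^2. Adding homogeneous solution A + B k and matching boundaries gives v_k = k (165 − k). Substituting k = 119: v_119 = 119 · 46 = 5474.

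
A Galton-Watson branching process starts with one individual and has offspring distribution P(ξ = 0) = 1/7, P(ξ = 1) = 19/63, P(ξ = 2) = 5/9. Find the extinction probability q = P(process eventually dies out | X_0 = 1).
q = 9/35

The pgf is f(s) = 1/7 + 19/63·s + 5/9·s². The extinction probability q is the smallest fixed point of f in [0, 1]. Setting s = f(s):
  5/9·s² + (19/63 − 1)·s + 1/7 = 0
  5/9·s² − (1/7 + 5/9)·s + 1/7 = 0
which factors as (s − 1)·(5/9·s − 1/7) = 0, giving roots s = 1 and s = (1/7)/(5/9) = 9/35.
Mean offspring μ = 19/63 + 2·5/9 = 89/63 > 1 (supercritical), so q < 1. The extinction probability is the smaller root: q = (1/7)/(5/9) = 9/35.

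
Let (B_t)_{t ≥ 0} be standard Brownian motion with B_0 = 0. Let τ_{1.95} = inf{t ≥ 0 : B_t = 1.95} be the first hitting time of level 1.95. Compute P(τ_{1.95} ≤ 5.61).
P(τ_{1.95} ≤ 5.61) = 2(1 − Φ(1.95/√5.61)) = 2(1 − Φ(0.8233)) ≈ 0.4103

By the reflection principle for standard BM, P(τ_b ≤ t) = 2 · P(B_t ≥ b). Since B_t ~ N(0, t), P(B_t ≥ 1.95) = 1 − Φ(1.95/√t) = 1 − Φ(1.95/√5.61) = 1 − Φ(0.8233) ≈ 0.20517. Doubling: P(τ_{1.95} ≤ 5.61) ≈ 2 · 0.20517 = 0.41034 ≈ 0.4103.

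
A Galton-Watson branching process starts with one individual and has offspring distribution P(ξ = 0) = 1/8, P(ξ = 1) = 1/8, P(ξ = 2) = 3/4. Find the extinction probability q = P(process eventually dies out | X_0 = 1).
q = 1/6

The pgf is f(s) = 1/8 + 1/8·s + 3/4·s². The extinction probability q is the smallest fixed point of f in [0, 1]. Setting s = f(s):
  3/4·s² + (1/8 − 1)·s + 1/8 = 0
  3/4·s² − (1/8 + 3/4)·s + 1/8 = 0
which factors as (s − 1)·(3/4·s − 1/8) = 0, giving roots s = 1 and s = (1/8)/(3/4) = 1/6.
Mean offspring μ = 1/8 + 2·3/4 = 13/8 > 1 (supercritical), so q < 1. The extinction probability is the smaller root: q = (1/8)/(3/4) = 1/6.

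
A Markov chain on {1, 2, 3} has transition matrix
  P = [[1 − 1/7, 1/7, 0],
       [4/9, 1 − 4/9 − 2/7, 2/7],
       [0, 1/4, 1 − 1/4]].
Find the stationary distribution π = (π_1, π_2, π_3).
π = (196/331, 63/331, 72/331)

This is a birth-death chain on three states, which satisfies detailed balance: π_1 · P_{12} = π_2 · P_{21} and π_2 · P_{23} = π_3 · P_{32}.
From π_1 · 1/7 = π_2 · 4/9: π_2/π_1 = (1/7)/(4/9) = 9/28.
From π_2 · 2/7 = π_3 · 1/4: π_3/π_2 = (2/7)/(1/4) = 8/7.
Take π_1 proportional to 1; then unnormalized π = (1, 9/28, 18/49). Normalize by dividing by the sum 331/196:
  π = (196/331, 63/331, 72/331).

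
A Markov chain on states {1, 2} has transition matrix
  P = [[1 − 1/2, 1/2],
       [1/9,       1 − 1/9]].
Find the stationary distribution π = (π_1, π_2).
π_1 = 2/11, π_2 = 9/11

Solve πP = π with π_1 + π_2 = 1. From πP = π: π_1 · (1 − 1/2) + π_2 · 1/9 = π_1 ⇒ π_2 · 1/9 = π_1 · 1/2 ⇒ π_2/π_1 = (1/2)/(1/9) = 9/2. Together with π_1 + π_2 = 1:
  π_1 = (1/9)/(1/2 + 1/9) = (1/9)/(11/18) = 2/11,
  π_2 = (1/2)/(1/2 + 1/9) = (1/2)/(11/18) = 9/11.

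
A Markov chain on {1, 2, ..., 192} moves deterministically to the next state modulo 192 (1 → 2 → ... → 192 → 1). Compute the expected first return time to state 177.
E[T_177 | X_0 = 177] = 192

The chain cycles deterministically, so starting at state 177 it returns in exactly 192 steps. Equivalently, the stationary distribution is uniform π_j = 1/192 for every state j, so by Kac's formula E[T_177] = 1/π_177 = 192.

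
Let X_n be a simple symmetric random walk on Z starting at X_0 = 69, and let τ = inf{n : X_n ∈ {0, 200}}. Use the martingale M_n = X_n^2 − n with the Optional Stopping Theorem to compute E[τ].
E[τ] = 9039

M_n = X_n^2 − n is a martingale (since E[X_{n+1}^2 | F_n] = X_n^2 + 1). By OST (τ has finite mean in a bounded region), E[M_τ] = E[M_0] = X_0^2 − 0 = 69^2 = 4761. Also E[M_τ] = E[X_τ^2] − E[τ]. The walk exits at 0 or 200, with P(hit 200 first) = 69/200, so E[X_τ^2] = 200^2 · 69/200 + 0 = 13800. Thus E[τ] = E[X_τ^2] − E[M_τ] = 13800 − 4761 = 9039 = 69(200 − 69) = 9039.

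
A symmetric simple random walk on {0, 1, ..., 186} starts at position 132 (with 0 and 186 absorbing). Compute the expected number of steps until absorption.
E[τ | X_0 = 132] = 7128

Let v_k = E[τ | X_0 = k]. Boundary: v_0 = v_186 = 0. Recurrence: v_k = 1 + (v_{k-1} + v_{k+1})/2 for 1 ≤ k ≤ 185. The particular solution to v_k − (v_{k-1} + v_{k+1})/2 = 1 is v_k = −k^2. Adding homogeneous solution A + B k and matching boundaries gives v_k = k (186 − k). Substituting k = 132: v_132 = 132 · 54 = 7128.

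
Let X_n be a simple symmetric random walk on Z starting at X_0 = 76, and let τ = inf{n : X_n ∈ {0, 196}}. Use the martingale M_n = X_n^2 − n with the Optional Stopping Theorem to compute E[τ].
E[τ] = 9120

M_n = X_n^2 − n is a martingale (since E[X_{n+1}^2 | F_n] = X_n^2 + 1). By OST (τ has finite mean in a bounded region), E[M_τ] = E[M_0] = X_0^2 − 0 = 76^2 = 5776. Also E[M_τ] = E[X_τ^2] − E[τ]. The walk exits at 0 or 196, with P(hit 196 first) = 76/196, so E[X_τ^2] = 196^2 · 76/196 + 0 = 14896. Thus E[τ] = E[X_τ^2] − E[M_τ] = 14896 − 5776 = 9120 = 76(196 − 76) = 9120.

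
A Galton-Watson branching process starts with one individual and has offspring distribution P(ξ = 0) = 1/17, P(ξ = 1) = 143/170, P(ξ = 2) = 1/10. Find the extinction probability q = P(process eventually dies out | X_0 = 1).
q = 10/17

The pgf is f(s) = 1/17 + 143/170·s + 1/10·s². The extinction probability q is the smallest fixed point of f in [0, 1]. Setting s = f(s):
  1/10·s² + (143/170 − 1)·s + 1/17 = 0
  1/10·s² − (1/17 + 1/10)·s + 1/17 = 0
which factors as (s − 1)·(1/10·s − 1/17) = 0, giving roots s = 1 and s = (1/17)/(1/10) = 10/17.
Mean offspring μ = 143/170 + 2·1/10 = 177/170 > 1 (supercritical), so q < 1. The extinction probability is the smaller root: q = (1/17)/(1/10) = 10/17.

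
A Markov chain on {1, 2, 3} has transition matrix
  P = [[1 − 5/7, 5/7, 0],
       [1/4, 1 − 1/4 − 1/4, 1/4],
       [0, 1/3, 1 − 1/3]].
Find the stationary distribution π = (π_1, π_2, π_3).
π = (1/6, 10/21, 5/14)

This is a birth-death chain on three states, which satisfies detailed balance: π_1 · P_{12} = π_2 · P_{21} and π_2 · P_{23} = π_3 · P_{32}.
From π_1 · 5/7 = π_2 · 1/4: π_2/π_1 = (5/7)/(1/4) = 20/7.
From π_2 · 1/4 = π_3 · 1/3: π_3/π_2 = (1/4)/(1/3) = 3/4.
Take π_1 proportional to 1; then unnormalized π = (1, 20/7, 15/7). Normalize by dividing by the sum 6:
  π = (1/6, 10/21, 5/14).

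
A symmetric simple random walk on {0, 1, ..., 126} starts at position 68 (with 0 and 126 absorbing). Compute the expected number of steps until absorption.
E[τ | X_0 = 68] = 3944

Let v_k = E[τ | X_0 = k]. Boundary: v_0 = v_126 = 0. Recurrence: v_k = 1 + (v_{k-1} + v_{k+1})/2 for 1 ≤ k ≤ 125. The particular solution to v_k − (v_{k-1} + v_{k+1})/2 = 1 is v_k = −k^2. Adding homogeneous solution A + B k and matching boundaries gives v_k = k (126 − k). Substituting k = 68: v_68 = 68 · 58 = 3944.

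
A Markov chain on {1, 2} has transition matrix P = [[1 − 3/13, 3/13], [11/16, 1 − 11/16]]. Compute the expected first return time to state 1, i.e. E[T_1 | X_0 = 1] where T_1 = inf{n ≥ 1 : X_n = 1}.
E[T_1 | X_0 = 1] = 1/π_1 = 191/143

For an irreducible recurrent Markov chain with stationary distribution π, E[T_i | X_0 = i] = 1/π_i (Kac's formula). Here π_1 = (11/16)/(3/13 + 11/16) = (11/16)/(191/208) = 143/191, so E[T_1 | X_0 = 1] = 1/π_1 = (3/13 + 11/16)/(11/16) = (191/208)/(11/16) = 191/143.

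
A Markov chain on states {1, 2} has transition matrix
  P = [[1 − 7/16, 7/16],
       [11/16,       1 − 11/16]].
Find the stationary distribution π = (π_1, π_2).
π_1 = 11/18, π_2 = 7/18

Solve πP = π with π_1 + π_2 = 1. From πP = π: π_1 · (1 − 7/16) + π_2 · 11/16 = π_1 ⇒ π_2 · 11/16 = π_1 · 7/16 ⇒ π_2/π_1 = (7/16)/(11/16) = 7/11. Together with π_1 + π_2 = 1:
  π_1 = (11/16)/(7/16 + 11/16) = (11/16)/(9/8) = 11/18,
  π_2 = (7/16)/(7/16 + 11/16) = (7/16)/(9/8) = 7/18.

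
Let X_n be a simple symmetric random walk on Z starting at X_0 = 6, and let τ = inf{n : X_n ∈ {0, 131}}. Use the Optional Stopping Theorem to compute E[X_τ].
E[X_τ] = 6

X_n is a martingale and τ is a bounded-mean stopping time (indeed τ is finite a.s. with bounded expectation since the walk is in a bounded region). By the OST, E[X_τ] = E[X_0] = 6. Equivalently: E[X_τ] = 131 · P(hit 131 first) + 0 · P(hit 0 first) = 131 · (6/131) = 6.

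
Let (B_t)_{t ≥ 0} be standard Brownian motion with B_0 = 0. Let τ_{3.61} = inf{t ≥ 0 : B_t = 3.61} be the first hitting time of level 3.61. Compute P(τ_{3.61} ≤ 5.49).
P(τ_{3.61} ≤ 5.49) = 2(1 − Φ(3.61/√5.49)) = 2(1 − Φ(1.5407)) ≈ 0.1234

By the reflection principle for standard BM, P(τ_b ≤ t) = 2 · P(B_t ≥ b). Since B_t ~ N(0, t), P(B_t ≥ 3.61) = 1 − Φ(3.61/√t) = 1 − Φ(3.61/√5.49) = 1 − Φ(1.5407) ≈ 0.06169. Doubling: P(τ_{3.61} ≤ 5.49) ≈ 2 · 0.06169 = 0.12338 ≈ 0.1234.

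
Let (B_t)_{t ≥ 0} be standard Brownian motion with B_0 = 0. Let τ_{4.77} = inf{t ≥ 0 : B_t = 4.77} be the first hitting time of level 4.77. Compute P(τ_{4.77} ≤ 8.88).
P(τ_{4.77} ≤ 8.88) = 2(1 − Φ(4.77/√8.88)) = 2(1 − Φ(1.6007)) ≈ 0.1094

By the reflection principle for standard BM, P(τ_b ≤ t) = 2 · P(B_t ≥ b). Since B_t ~ N(0, t), P(B_t ≥ 4.77) = 1 − Φ(4.77/√t) = 1 − Φ(4.77/√8.88) = 1 − Φ(1.6007) ≈ 0.05472. Doubling: P(τ_{4.77} ≤ 8.88) ≈ 2 · 0.05472 = 0.10944 ≈ 0.1094.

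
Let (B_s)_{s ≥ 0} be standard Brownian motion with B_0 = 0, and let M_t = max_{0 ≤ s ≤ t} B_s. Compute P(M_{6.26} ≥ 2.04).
P(M_{6.26} ≥ 2.04) = 2·P(B_{6.26} ≥ 2.04) = 2(1 − Φ(2.04/√6.26)) ≈ 0.4149

By the reflection principle for Brownian motion, P(M_t ≥ a) = 2 · P(B_t ≥ a) for a ≥ 0. Since B_t ~ N(0, t), P(B_t ≥ 2.04) = 1 − Φ(2.04/√t) = 1 − Φ(2.04/√6.26) = 1 − Φ(0.8153). So
  P(M_{6.26} ≥ 2.04) = 2(1 − Φ(0.8153)) ≈ 0.4149.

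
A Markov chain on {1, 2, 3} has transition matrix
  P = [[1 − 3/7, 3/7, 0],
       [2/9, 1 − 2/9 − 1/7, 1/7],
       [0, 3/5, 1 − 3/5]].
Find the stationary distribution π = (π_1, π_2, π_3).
π = (49/166, 189/332, 45/332)

This is a birth-death chain on three states, which satisfies detailed balance: π_1 · P_{12} = π_2 · P_{21} and π_2 · P_{23} = π_3 · P_{32}.
From π_1 · 3/7 = π_2 · 2/9: π_2/π_1 = (3/7)/(2/9) = 27/14.
From π_2 · 1/7 = π_3 · 3/5: π_3/π_2 = (1/7)/(3/5) = 5/21.
Take π_1 proportional to 1; then unnormalized π = (1, 27/14, 45/98). Normalize by dividing by the sum 166/49:
  π = (49/166, 189/332, 45/332).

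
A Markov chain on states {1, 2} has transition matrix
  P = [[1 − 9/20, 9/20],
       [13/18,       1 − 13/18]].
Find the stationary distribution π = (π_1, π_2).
π_1 = 130/211, π_2 = 81/211

Solve πP = π with π_1 + π_2 = 1. From πP = π: π_1 · (1 − 9/20) + π_2 · 13/18 = π_1 ⇒ π_2 · 13/18 = π_1 · 9/20 ⇒ π_2/π_1 = (9/20)/(13/18) = 81/130. Together with π_1 + π_2 = 1:
  π_1 = (13/18)/(9/20 + 13/18) = (13/18)/(211/180) = 130/211,
  π_2 = (9/20)/(9/20 + 13/18) = (9/20)/(211/180) = 81/211.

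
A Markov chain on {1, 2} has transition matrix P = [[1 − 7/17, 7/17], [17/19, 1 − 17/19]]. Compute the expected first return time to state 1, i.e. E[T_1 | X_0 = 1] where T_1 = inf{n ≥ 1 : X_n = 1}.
E[T_1 | X_0 = 1] = 1/π_1 = 422/289

For an irreducible recurrent Markov chain with stationary distribution π, E[T_i | X_0 = i] = 1/π_i (Kac's formula). Here π_1 = (17/19)/(7/17 + 17/19) = (17/19)/(422/323) = 289/422, so E[T_1 | X_0 = 1] = 1/π_1 = (7/17 + 17/19)/(17/19) = (422/323)/(17/19) = 422/289.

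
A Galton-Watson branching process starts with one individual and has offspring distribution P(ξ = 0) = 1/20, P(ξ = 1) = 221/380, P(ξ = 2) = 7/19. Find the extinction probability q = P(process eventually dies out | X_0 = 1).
q = 19/140

The pgf is f(s) = 1/20 + 221/380·s + 7/19·s². The extinction probability q is the smallest fixed point of f in [0, 1]. Setting s = f(s):
  7/19·s² + (221/380 − 1)·s + 1/20 = 0
  7/19·s² − (1/20 + 7/19)·s + 1/20 = 0
which factors as (s − 1)·(7/19·s − 1/20) = 0, giving roots s = 1 and s = (1/20)/(7/19) = 19/140.
Mean offspring μ = 221/380 + 2·7/19 = 501/380 > 1 (supercritical), so q < 1. The extinction probability is the smaller root: q = (1/20)/(7/19) = 19/140.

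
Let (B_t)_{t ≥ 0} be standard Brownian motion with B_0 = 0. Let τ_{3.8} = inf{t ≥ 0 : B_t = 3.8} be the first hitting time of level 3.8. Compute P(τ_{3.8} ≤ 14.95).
P(τ_{3.8} ≤ 14.95) = 2(1 − Φ(3.8/√14.95)) = 2(1 − Φ(0.9828)) ≈ 0.3257

By the reflection principle for standard BM, P(τ_b ≤ t) = 2 · P(B_t ≥ b). Since B_t ~ N(0, t), P(B_t ≥ 3.8) = 1 − Φ(3.8/√t) = 1 − Φ(3.8/√14.95) = 1 − Φ(0.9828) ≈ 0.16285. Doubling: P(τ_{3.8} ≤ 14.95) ≈ 2 · 0.16285 = 0.32570 ≈ 0.3257.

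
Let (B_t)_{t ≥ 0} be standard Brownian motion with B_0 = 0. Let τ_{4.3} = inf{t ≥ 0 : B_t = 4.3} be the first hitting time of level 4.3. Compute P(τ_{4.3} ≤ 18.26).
P(τ_{4.3} ≤ 18.26) = 2(1 − Φ(4.3/√18.26)) = 2(1 − Φ(1.0063)) ≈ 0.3143

By the reflection principle for standard BM, P(τ_b ≤ t) = 2 · P(B_t ≥ b). Since B_t ~ N(0, t), P(B_t ≥ 4.3) = 1 − Φ(4.3/√t) = 1 − Φ(4.3/√18.26) = 1 − Φ(1.0063) ≈ 0.15714. Doubling: P(τ_{4.3} ≤ 18.26) ≈ 2 · 0.15714 = 0.31428 ≈ 0.3143.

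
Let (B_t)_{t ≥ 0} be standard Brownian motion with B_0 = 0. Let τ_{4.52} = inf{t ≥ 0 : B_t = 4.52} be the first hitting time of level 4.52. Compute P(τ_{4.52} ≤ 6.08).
P(τ_{4.52} ≤ 6.08) = 2(1 − Φ(4.52/√6.08)) = 2(1 − Φ(1.8331)) ≈ 0.0668

By the reflection principle for standard BM, P(τ_b ≤ t) = 2 · P(B_t ≥ b). Since B_t ~ N(0, t), P(B_t ≥ 4.52) = 1 − Φ(4.52/√t) = 1 − Φ(4.52/√6.08) = 1 − Φ(1.8331) ≈ 0.03339. Doubling: P(τ_{4.52} ≤ 6.08) ≈ 2 · 0.03339 = 0.06678 ≈ 0.0668.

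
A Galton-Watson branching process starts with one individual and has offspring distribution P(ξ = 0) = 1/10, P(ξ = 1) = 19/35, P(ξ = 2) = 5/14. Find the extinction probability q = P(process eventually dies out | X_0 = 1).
q = 7/25

The pgf is f(s) = 1/10 + 19/35·s + 5/14·s². The extinction probability q is the smallest fixed point of f in [0, 1]. Setting s = f(s):
  5/14·s² + (19/35 − 1)·s + 1/10 = 0
  5/14·s² − (1/10 + 5/14)·s + 1/10 = 0
which factors as (s − 1)·(5/14·s − 1/10) = 0, giving roots s = 1 and s = (1/10)/(5/14) = 7/25.
Mean offspring μ = 19/35 + 2·5/14 = 44/35 > 1 (supercritical), so q < 1. The extinction probability is the smaller root: q = (1/10)/(5/14) = 7/25.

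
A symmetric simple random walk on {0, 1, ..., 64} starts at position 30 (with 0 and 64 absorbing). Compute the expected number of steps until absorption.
E[τ | X_0 = 30] = 1020

Let v_k = E[τ | X_0 = k]. Boundary: v_0 = v_64 = 0. Recurrence: v_k = 1 + (v_{k-1} + v_{k+1})/2 for 1 ≤ k ≤ 63. The particular solution to v_k − (v_{k-1} + v_{k+1})/2 = 1 is v_k = −k^2. Adding homogeneous solution A + B k and matching boundaries gives v_k = k (64 − k). Substituting k = 30: v_30 = 30 · 34 = 1020.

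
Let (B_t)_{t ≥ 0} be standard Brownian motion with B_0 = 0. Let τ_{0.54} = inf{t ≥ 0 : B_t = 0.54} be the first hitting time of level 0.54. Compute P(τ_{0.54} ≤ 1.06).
P(τ_{0.54} ≤ 1.06) = 2(1 − Φ(0.54/√1.06)) = 2(1 − Φ(0.5245)) ≈ 0.5999

By the reflection principle for standard BM, P(τ_b ≤ t) = 2 · P(B_t ≥ b). Since B_t ~ N(0, t), P(B_t ≥ 0.54) = 1 − Φ(0.54/√t) = 1 − Φ(0.54/√1.06) = 1 − Φ(0.5245) ≈ 0.29997. Doubling: P(τ_{0.54} ≤ 1.06) ≈ 2 · 0.29997 = 0.59994 ≈ 0.5999.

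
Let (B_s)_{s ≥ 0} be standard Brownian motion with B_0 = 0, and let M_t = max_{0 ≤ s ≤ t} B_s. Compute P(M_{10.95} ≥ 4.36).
P(M_{10.95} ≥ 4.36) = 2·P(B_{10.95} ≥ 4.36) = 2(1 − Φ(4.36/√10.95)) ≈ 0.1876

By the reflection principle for Brownian motion, P(M_t ≥ a) = 2 · P(B_t ≥ a) for a ≥ 0. Since B_t ~ N(0, t), P(B_t ≥ 4.36) = 1 − Φ(4.36/√t) = 1 − Φ(4.36/√10.95) = 1 − Φ(1.3176). So
  P(M_{10.95} ≥ 4.36) = 2(1 − Φ(1.3176)) ≈ 0.1876.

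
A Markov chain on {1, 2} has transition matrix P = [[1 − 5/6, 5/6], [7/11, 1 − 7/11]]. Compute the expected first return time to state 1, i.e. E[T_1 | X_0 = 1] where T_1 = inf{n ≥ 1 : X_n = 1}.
E[T_1 | X_0 = 1] = 1/π_1 = 97/42

For an irreducible recurrent Markov chain with stationary distribution π, E[T_i | X_0 = i] = 1/π_i (Kac's formula). Here π_1 = (7/11)/(5/6 + 7/11) = (7/11)/(97/66) = 42/97, so E[T_1 | X_0 = 1] = 1/π_1 = (5/6 + 7/11)/(7/11) = (97/66)/(7/11) = 97/42.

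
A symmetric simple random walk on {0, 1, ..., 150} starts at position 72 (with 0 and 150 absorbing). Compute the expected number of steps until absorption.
E[τ | X_0 = 72] = 5616

Let v_k = E[τ | X_0 = k]. Boundary: v_0 = v_150 = 0. Recurrence: v_k = 1 + (v_{k-1} + v_{k+1})/2 for 1 ≤ k ≤ 149. The particular solution to v_k − (v_{k-1} + v_{k+1})/2 = 1 is v_k = −k^2. Adding homogeneous solution A + B k and matching boundaries gives v_k = k (150 − k). Substituting k = 72: v_72 = 72 · 78 = 5616.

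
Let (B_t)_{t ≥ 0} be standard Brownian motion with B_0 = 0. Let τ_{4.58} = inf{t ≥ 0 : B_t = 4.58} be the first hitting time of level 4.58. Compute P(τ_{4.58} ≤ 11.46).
P(τ_{4.58} ≤ 11.46) = 2(1 − Φ(4.58/√11.46)) = 2(1 − Φ(1.3529)) ≈ 0.1761

By the reflection principle for standard BM, P(τ_b ≤ t) = 2 · P(B_t ≥ b). Since B_t ~ N(0, t), P(B_t ≥ 4.58) = 1 − Φ(4.58/√t) = 1 − Φ(4.58/√11.46) = 1 − Φ(1.3529) ≈ 0.08804. Doubling: P(τ_{4.58} ≤ 11.46) ≈ 2 · 0.08804 = 0.17608 ≈ 0.1761.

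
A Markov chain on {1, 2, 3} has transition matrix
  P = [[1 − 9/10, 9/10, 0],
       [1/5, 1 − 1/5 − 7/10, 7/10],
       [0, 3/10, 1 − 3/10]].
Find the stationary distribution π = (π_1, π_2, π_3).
π = (1/16, 9/32, 21/32)

This is a birth-death chain on three states, which satisfies detailed balance: π_1 · P_{12} = π_2 · P_{21} and π_2 · P_{23} = π_3 · P_{32}.
From π_1 · 9/10 = π_2 · 1/5: π_2/π_1 = (9/10)/(1/5) = 9/2.
From π_2 · 7/10 = π_3 · 3/10: π_3/π_2 = (7/10)/(3/10) = 7/3.
Take π_1 proportional to 1; then unnormalized π = (1, 9/2, 21/2). Normalize by dividing by the sum 16:
  π = (1/16, 9/32, 21/32).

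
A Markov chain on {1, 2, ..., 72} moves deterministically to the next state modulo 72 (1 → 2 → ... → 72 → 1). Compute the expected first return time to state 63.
E[T_63 | X_0 = 63] = 72

The chain cycles deterministically, so starting at state 63 it returns in exactly 72 steps. Equivalently, the stationary distribution is uniform π_j = 1/72 for every state j, so by Kac's formula E[T_63] = 1/π_63 = 72.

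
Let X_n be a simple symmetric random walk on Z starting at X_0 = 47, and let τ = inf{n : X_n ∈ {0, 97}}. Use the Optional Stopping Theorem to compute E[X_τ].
E[X_τ] = 47

X_n is a martingale and τ is a bounded-mean stopping time (indeed τ is finite a.s. with bounded expectation since the walk is in a bounded region). By the OST, E[X_τ] = E[X_0] = 47. Equivalently: E[X_τ] = 97 · P(hit 97 first) + 0 · P(hit 0 first) = 97 · (47/97) = 47.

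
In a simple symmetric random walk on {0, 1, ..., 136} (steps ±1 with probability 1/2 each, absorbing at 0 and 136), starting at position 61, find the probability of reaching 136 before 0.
P(hit 136 before 0) = 61/136

Let u_k = P(hit 136 before 0 | start at k). Then u_0 = 0, u_136 = 1, and u_k = u_{k-1}/2 + u_{k+1}/2 for 1 ≤ k ≤ 135. This harmonic recurrence is solved by u_k = k/136, giving u_61 = 61/136.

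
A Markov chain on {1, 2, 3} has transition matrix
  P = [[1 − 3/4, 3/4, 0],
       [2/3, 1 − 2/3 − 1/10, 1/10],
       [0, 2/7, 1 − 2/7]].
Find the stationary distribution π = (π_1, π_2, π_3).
π = (160/403, 180/403, 63/403)

This is a birth-death chain on three states, which satisfies detailed balance: π_1 · P_{12} = π_2 · P_{21} and π_2 · P_{23} = π_3 · P_{32}.
From π_1 · 3/4 = π_2 · 2/3: π_2/π_1 = (3/4)/(2/3) = 9/8.
From π_2 · 1/10 = π_3 · 2/7: π_3/π_2 = (1/10)/(2/7) = 7/20.
Take π_1 proportional to 1; then unnormalized π = (1, 9/8, 63/160). Normalize by dividing by the sum 403/160:
  π = (160/403, 180/403, 63/403).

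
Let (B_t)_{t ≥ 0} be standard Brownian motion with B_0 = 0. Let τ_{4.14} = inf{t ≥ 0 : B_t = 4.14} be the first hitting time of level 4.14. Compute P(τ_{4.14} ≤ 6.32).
P(τ_{4.14} ≤ 6.32) = 2(1 − Φ(4.14/√6.32)) = 2(1 − Φ(1.6468)) ≈ 0.0996

By the reflection principle for standard BM, P(τ_b ≤ t) = 2 · P(B_t ≥ b). Since B_t ~ N(0, t), P(B_t ≥ 4.14) = 1 − Φ(4.14/√t) = 1 − Φ(4.14/√6.32) = 1 − Φ(1.6468) ≈ 0.04980. Doubling: P(τ_{4.14} ≤ 6.32) ≈ 2 · 0.04980 = 0.09960 ≈ 0.0996.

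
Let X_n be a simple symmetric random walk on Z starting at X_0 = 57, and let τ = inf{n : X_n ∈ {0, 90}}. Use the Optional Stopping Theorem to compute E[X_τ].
E[X_τ] = 57

X_n is a martingale and τ is a bounded-mean stopping time (indeed τ is finite a.s. with bounded expectation since the walk is in a bounded region). By the OST, E[X_τ] = E[X_0] = 57. Equivalently: E[X_τ] = 90 · P(hit 90 first) + 0 · P(hit 0 first) = 90 · (57/90) = 57.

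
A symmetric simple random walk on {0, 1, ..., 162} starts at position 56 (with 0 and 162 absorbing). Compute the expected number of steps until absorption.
E[τ | X_0 = 56] = 5936

Let v_k = E[τ | X_0 = k]. Boundary: v_0 = v_162 = 0. Recurrence: v_k = 1 + (v_{k-1} + v_{k+1})/2 for 1 ≤ k ≤ 161. The particular solution to v_k − (v_{k-1} + v_{k+1})/2 = 1 is v_k = −k^2. Adding homogeneous solution A + B k and matching boundaries gives v_k = k (162 − k). Substituting k = 56: v_56 = 56 · 106 = 5936.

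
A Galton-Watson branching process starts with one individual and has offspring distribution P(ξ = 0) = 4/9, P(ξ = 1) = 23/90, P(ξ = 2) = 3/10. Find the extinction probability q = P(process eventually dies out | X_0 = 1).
q = 1

Mean offspring μ = 0·4/9 + 1·23/90 + 2·3/10 = 77/90 ≤ 1. For μ ≤ 1 with offspring not concentrated at 1, the Galton-Watson process goes extinct almost surely, so q = 1.
(Algebraic check: The pgf is f(s) = 4/9 + 23/90·s + 3/10·s². The extinction probability q is the smallest fixed point of f in [0, 1]. Setting s = f(s):
  3/10·s² + (23/90 − 1)·s + 4/9 = 0
  3/10·s² − (4/9 + 3/10)·s + 4/9 = 0
which factors as (s − 1)·(3/10·s − 4/9) = 0, giving roots s = 1 and s = (4/9)/(3/10) = 40/27. Since 40/27 ≥ 1, the smallest root in [0, 1] is s = 1.)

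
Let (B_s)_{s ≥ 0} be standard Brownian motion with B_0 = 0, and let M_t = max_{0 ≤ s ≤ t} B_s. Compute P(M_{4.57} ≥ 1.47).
P(M_{4.57} ≥ 1.47) = 2·P(B_{4.57} ≥ 1.47) = 2(1 − Φ(1.47/√4.57)) ≈ 0.4917

By the reflection principle for Brownian motion, P(M_t ≥ a) = 2 · P(B_t ≥ a) for a ≥ 0. Since B_t ~ N(0, t), P(B_t ≥ 1.47) = 1 − Φ(1.47/√t) = 1 − Φ(1.47/√4.57) = 1 − Φ(0.6876). So
  P(M_{4.57} ≥ 1.47) = 2(1 − Φ(0.6876)) ≈ 0.4917.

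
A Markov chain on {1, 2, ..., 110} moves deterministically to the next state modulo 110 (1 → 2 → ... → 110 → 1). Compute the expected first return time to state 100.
E[T_100 | X_0 = 100] = 110

The chain cycles deterministically, so starting at state 100 it returns in exactly 110 steps. Equivalently, the stationary distribution is uniform π_j = 1/110 for every state j, so by Kac's formula E[T_100] = 1/π_100 = 110.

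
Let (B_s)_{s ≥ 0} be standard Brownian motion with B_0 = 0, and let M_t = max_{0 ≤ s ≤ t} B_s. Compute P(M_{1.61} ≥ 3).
P(M_{1.61} ≥ 3) = 2·P(B_{1.61} ≥ 3) = 2(1 − Φ(3/√1.61)) ≈ 0.0181

By the reflection principle for Brownian motion, P(M_t ≥ a) = 2 · P(B_t ≥ a) for a ≥ 0. Since B_t ~ N(0, t), P(B_t ≥ 3) = 1 − Φ(3/√t) = 1 − Φ(3/√1.61) = 1 − Φ(2.3643). So
  P(M_{1.61} ≥ 3) = 2(1 − Φ(2.3643)) ≈ 0.0181.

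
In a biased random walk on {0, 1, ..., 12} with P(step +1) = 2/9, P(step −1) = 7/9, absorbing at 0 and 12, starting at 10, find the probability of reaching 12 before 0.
P(hit 12 before 0) = (1 − (7/2)^10) / (1 − (7/2)^12) = 25108820/307584069

Let u_k denote P(reach 12 before 0 | start at k). Boundary: u_0 = 0, u_12 = 1. Recurrence: u_k = 2/9·u_{k+1} + 7/9·u_{k-1} for 1 ≤ k ≤ 11. Try u_k = A + B·r^k with r = q/p = (7/9)/(2/9) = 7/2. Substitution satisfies the recurrence; boundary conditions give:
  u_k = (1 − r^k) / (1 − r^N) = (1 − (7/2)^10) / (1 − (7/2)^12) = 25108820/307584069.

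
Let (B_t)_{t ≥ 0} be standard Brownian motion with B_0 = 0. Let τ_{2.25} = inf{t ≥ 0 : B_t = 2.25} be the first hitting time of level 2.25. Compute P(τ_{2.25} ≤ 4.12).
P(τ_{2.25} ≤ 4.12) = 2(1 − Φ(2.25/√4.12)) = 2(1 − Φ(1.1085)) ≈ 0.2676

By the reflection principle for standard BM, P(τ_b ≤ t) = 2 · P(B_t ≥ b). Since B_t ~ N(0, t), P(B_t ≥ 2.25) = 1 − Φ(2.25/√t) = 1 − Φ(2.25/√4.12) = 1 − Φ(1.1085) ≈ 0.13382. Doubling: P(τ_{2.25} ≤ 4.12) ≈ 2 · 0.13382 = 0.26764 ≈ 0.2676.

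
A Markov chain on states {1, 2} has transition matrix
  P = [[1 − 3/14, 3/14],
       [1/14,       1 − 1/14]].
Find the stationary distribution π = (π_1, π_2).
π_1 = 1/4, π_2 = 3/4

Solve πP = π with π_1 + π_2 = 1. From πP = π: π_1 · (1 − 3/14) + π_2 · 1/14 = π_1 ⇒ π_2 · 1/14 = π_1 · 3/14 ⇒ π_2/π_1 = (3/14)/(1/14) = 3. Together with π_1 + π_2 = 1:
  π_1 = (1/14)/(3/14 + 1/14) = (1/14)/(2/7) = 1/4,
  π_2 = (3/14)/(3/14 + 1/14) = (3/14)/(2/7) = 3/4.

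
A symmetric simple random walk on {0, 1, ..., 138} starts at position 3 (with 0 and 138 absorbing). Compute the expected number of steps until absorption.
E[τ | X_0 = 3] = 405

Let v_k = E[τ | X_0 = k]. Boundary: v_0 = v_138 = 0. Recurrence: v_k = 1 + (v_{k-1} + v_{k+1})/2 for 1 ≤ k ≤ 137. The particular solution to v_k − (v_{k-1} + v_{k+1})/2 = 1 is v_k = −k^2. Adding homogeneous solution A + B k and matching boundaries gives v_k = k (138 − k). Substituting k = 3: v_3 = 3 · 135 = 405.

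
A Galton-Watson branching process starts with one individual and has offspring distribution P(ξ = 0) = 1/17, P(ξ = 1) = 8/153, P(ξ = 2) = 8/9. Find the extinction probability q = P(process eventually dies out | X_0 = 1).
q = 9/136

The pgf is f(s) = 1/17 + 8/153·s + 8/9·s². The extinction probability q is the smallest fixed point of f in [0, 1]. Setting s = f(s):
  8/9·s² + (8/153 − 1)·s + 1/17 = 0
  8/9·s² − (1/17 + 8/9)·s + 1/17 = 0
which factors as (s − 1)·(8/9·s − 1/17) = 0, giving roots s = 1 and s = (1/17)/(8/9) = 9/136.
Mean offspring μ = 8/153 + 2·8/9 = 280/153 > 1 (supercritical), so q < 1. The extinction probability is the smaller root: q = (1/17)/(8/9) = 9/136.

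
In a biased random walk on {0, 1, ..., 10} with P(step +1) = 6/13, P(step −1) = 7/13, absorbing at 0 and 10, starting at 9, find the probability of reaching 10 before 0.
P(hit 10 before 0) = (1 − (7/6)^9) / (1 − (7/6)^10) = 181655466/222009073

Let u_k denote P(reach 10 before 0 | start at k). Boundary: u_0 = 0, u_10 = 1. Recurrence: u_k = 6/13·u_{k+1} + 7/13·u_{k-1} for 1 ≤ k ≤ 9. Try u_k = A + B·r^k with r = q/p = (7/13)/(6/13) = 7/6. Substitution satisfies the recurrence; boundary conditions give:
  u_k = (1 − r^k) / (1 − r^N) = (1 − (7/6)^9) / (1 − (7/6)^10) = 181655466/222009073.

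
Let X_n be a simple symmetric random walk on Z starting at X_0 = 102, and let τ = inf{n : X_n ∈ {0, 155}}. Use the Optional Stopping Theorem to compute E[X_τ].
E[X_τ] = 102

X_n is a martingale and τ is a bounded-mean stopping time (indeed τ is finite a.s. with bounded expectation since the walk is in a bounded region). By the OST, E[X_τ] = E[X_0] = 102. Equivalently: E[X_τ] = 155 · P(hit 155 first) + 0 · P(hit 0 first) = 155 · (102/155) = 102.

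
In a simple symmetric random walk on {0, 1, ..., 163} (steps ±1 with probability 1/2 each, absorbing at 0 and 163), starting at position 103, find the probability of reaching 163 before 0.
P(hit 163 before 0) = 103/163

Let u_k = P(hit 163 before 0 | start at k). Then u_0 = 0, u_163 = 1, and u_k = u_{k-1}/2 + u_{k+1}/2 for 1 ≤ k ≤ 162. This harmonic recurrence is solved by u_k = k/163, giving u_103 = 103/163.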